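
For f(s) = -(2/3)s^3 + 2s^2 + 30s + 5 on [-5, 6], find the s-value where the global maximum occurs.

5

f'(s) = -2s^2 + 4s + 30, which vanishes at s = -3 and s = 5.
Compare values at every candidate in [-5, 6]: f(-5) = -35/3; f(-3) = -49; f(5) = 365/3; f(6) = 113.
Hence the absolute maximum is 365/3 at s = 5.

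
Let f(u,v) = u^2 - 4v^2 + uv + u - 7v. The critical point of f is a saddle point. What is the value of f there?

∂f/∂u = 2u + v + 1 = 0 and ∂f/∂v = u - 8v - 7 = 0, so (u, v) = (-1/17, -15/17).
The Hessian has f_{uu} = 2, f_{vv} = -8, f_{uv} = 1, giving D = -17 < 0, so the point is a saddle point.
f(-1/17, -15/17) = 52/17.

52/17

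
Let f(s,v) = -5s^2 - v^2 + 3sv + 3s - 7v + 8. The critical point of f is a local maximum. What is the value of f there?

∂f/∂s = -10s + 3v + 3 = 0 and ∂f/∂v = 3s - 2v - 7 = 0, so (s, v) = (-15/11, -61/11).
The Hessian has f_{ss} = -10, f_{vv} = -2, f_{sv} = 3, giving D = 11 > 0 with f_{ss} < 0, so the point is a local maximum.
f(-15/11, -61/11) = 279/11.

279/11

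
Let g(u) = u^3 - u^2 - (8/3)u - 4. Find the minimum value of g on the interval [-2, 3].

g'(u) = 3u^2 - 2u - 8/3, which vanishes at u = -2/3 and u = 4/3.
Compare values at every candidate in [-2, 3]: g(-2) = -32/3, g(-2/3) = -80/27, g(4/3) = -188/27, g(3) = 6.
The minimum over the interval is -32/3, attained at u = -2.

-32/3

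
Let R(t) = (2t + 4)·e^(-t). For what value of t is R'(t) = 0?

-1

By the product rule, R'(t) = (-2t - 2)·e^(-t). Since e^(-t) > 0, the only critical point is t = -1.
R''(-1) has the same sign as -2 < 0, so this is a local maximum.
R(-1) = (2)·e^(1) ≈ 5.4366.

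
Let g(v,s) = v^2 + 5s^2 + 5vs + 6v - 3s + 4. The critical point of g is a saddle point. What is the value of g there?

∂g/∂v = 2v + 5s + 6 = 0 and ∂g/∂s = 5v + 10s - 3 = 0, so (v, s) = (15, -36/5).
The Hessian has g_{vv} = 2, g_{ss} = 10, g_{vs} = 5, giving D = -5 < 0, so the point is a saddle point.
g(15, -36/5) = 299/5.

299/5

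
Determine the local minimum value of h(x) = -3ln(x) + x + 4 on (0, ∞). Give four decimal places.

3.7042

h'(x) = -3/x + 1 = 0 gives x = 3.
h''(x) = 3/x², which is positive for x > 0, so this is a local minimum.
h(3) = -3·ln(3) + 3 + 4 ≈ 3.7042.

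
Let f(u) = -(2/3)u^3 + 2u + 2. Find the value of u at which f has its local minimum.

-1

Critical points: f'(u) = -2u^2 + 2 vanishes at u = -1, 1.
f''(u) = -4u. f''(-1) = 4 > 0 ⇒ local minimum; f''(1) = -4 < 0 ⇒ local maximum.
The local minimum is f(-1) = 2/3.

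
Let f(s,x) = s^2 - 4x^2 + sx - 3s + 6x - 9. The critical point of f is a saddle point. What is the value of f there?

∂f/∂s = 2s + x - 3 = 0 and ∂f/∂x = s - 8x + 6 = 0, so (s, x) = (18/17, 15/17).
The Hessian has f_{ss} = 2, f_{xx} = -8, f_{sx} = 1, giving D = -17 < 0, so the point is a saddle point.
f(18/17, 15/17) = -135/17.

-135/17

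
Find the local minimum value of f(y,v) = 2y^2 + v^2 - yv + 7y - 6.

-13

∂f/∂y = 4y - v + 7 = 0 and ∂f/∂v = -y + 2v = 0, so (y, v) = (-2, -1).
The Hessian has f_{yy} = 4, f_{vv} = 2, f_{yv} = -1, giving D = 7 > 0 with f_{yy} > 0, so the point is a local minimum.
f(-2, -1) = -13.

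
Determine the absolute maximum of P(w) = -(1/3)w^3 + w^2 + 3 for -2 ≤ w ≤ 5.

29/3

The derivative is -w^2 + 2w, which vanishes at w = 0 and w = 2.
Evaluating at the critical points and endpoints: P(-2) = 29/3, P(0) = 3, P(2) = 13/3, P(5) = -41/3.
The maximum over the interval is 29/3, attained at w = -2.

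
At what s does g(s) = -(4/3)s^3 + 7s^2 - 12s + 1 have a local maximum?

2

g'(s) = -4s^2 + 14s - 12 = 0 at s = 3/2, 2.
Second-derivative test with g''(s) = -8s + 14: g''(3/2) = 2 > 0 ⇒ local minimum; g''(2) = -2 < 0 ⇒ local maximum.
Thus g has its local maximum at s = 2, with value -17/3.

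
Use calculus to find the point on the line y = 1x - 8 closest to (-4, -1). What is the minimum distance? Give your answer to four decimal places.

Minimize D(x)^2 = (x + 4)^2 + (x - 7)^2.
d/dx[D^2] = 2(x + 4) + 2·1·(x - 7) = 0 ⇒ x = 3/2.
Then y = -13/2 and the distance is √(121/2) ≈ 7.7782.

7.7782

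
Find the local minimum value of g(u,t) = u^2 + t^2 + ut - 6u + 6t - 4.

-40

∂g/∂u = 2u + t - 6 = 0 and ∂g/∂t = u + 2t + 6 = 0, so (u, t) = (6, -6).
The Hessian has g_{uu} = 2, g_{tt} = 2, g_{ut} = 1, giving D = 3 > 0 with g_{uu} > 0, so the point is a local minimum.
g(6, -6) = -40.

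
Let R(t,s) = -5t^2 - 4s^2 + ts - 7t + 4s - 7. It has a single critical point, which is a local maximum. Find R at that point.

-305/79

∂R/∂t = -10t + s - 7 = 0 and ∂R/∂s = t - 8s + 4 = 0, so (t, s) = (-52/79, 33/79).
The Hessian has R_{tt} = -10, R_{ss} = -8, R_{ts} = 1, giving D = 79 > 0 with R_{tt} < 0, so the point is a local maximum.
R(-52/79, 33/79) = -305/79.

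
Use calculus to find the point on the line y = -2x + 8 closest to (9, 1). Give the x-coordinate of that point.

Minimize D(x)^2 = (x - 9)^2 + (-2x + 7)^2.
d/dx[D^2] = 2(x - 9) + 2·(-2)·(-2x + 7) = 0 ⇒ x = 23/5.
Then y = -6/5 and the distance is √(121/5) ≈ 4.9193.

23/5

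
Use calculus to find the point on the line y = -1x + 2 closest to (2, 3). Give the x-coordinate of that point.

Minimize D(x)^2 = (x - 2)^2 + (-x - 1)^2.
d/dx[D^2] = 2(x - 2) + 2·(-1)·(-x - 1) = 0 ⇒ x = 1/2.
Then y = 3/2 and the distance is √(9/2) ≈ 2.1213.

1/2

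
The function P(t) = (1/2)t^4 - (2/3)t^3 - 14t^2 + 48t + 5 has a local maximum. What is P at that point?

143/3

Critical points: P'(t) = 2t^3 - 2t^2 - 28t + 48 vanishes at t = -4, 2, 3.
P''(t) = 6t^2 - 4t - 28. P''(-4) = 84 > 0 ⇒ local minimum; P''(2) = -12 < 0 ⇒ local maximum; P''(3) = 14 > 0 ⇒ local minimum.
So the local maximum value is P(2) = 143/3.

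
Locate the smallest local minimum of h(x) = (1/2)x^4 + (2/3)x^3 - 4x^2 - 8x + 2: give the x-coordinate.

2

Critical points: h'(x) = 2x^3 + 2x^2 - 8x - 8 vanishes at x = -2, -1, 2.
Second-derivative test with h''(x) = 6x^2 + 4x - 8: h''(-2) = 8 > 0 ⇒ local minimum; h''(-1) = -6 < 0 ⇒ local maximum; h''(2) = 24 > 0 ⇒ local minimum.
Thus h has its smallest local minimum at x = 2, with value -50/3.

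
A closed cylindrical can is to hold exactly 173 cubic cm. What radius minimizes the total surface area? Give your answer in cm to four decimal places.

With radius r and height h, πr²h = 173 so h = 173/(πr²), and S(r) = 2πr² + 2πrh = 2πr² + 2·173/r.
S'(r) = 4πr − 2·173/r² = 0 ⇒ r³ = 173/(2π), so r ≈ 3.0196 and h = 2r ≈ 6.0393.
S''(r) = 4π + 4·173/r³ > 0, so this is the minimum; S ≈ 171.8747.

3.0196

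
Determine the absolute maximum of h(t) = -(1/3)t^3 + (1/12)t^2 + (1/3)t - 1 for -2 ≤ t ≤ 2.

4/3

h'(t) = -t^2 + (1/6)t + 1/3, which vanishes at t = -1/2 and t = 2/3.
Candidates: h(-2) = 4/3, h(-1/2) = -53/48, h(2/3) = -68/81, h(2) = -8/3.
The maximum over the interval is 4/3, attained at t = -2.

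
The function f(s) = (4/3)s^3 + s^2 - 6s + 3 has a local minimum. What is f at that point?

-2/3

Critical points: f'(s) = 4s^2 + 2s - 6 vanishes at s = -3/2, 1.
Since f''(s) = 8s + 2, we get f''(-3/2) = -10 < 0 ⇒ local maximum; f''(1) = 10 > 0 ⇒ local minimum.
The local minimum is f(1) = -2/3.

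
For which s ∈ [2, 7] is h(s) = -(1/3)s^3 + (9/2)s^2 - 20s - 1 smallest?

The derivative is -s^2 + 9s - 20, which vanishes at s = 4 and s = 5.
Evaluating at the critical points and endpoints: h(2) = -77/3,  h(4) = -91/3,  h(5) = -181/6,  h(7) = -209/6.
So the minimum is h(7) = -209/6.

7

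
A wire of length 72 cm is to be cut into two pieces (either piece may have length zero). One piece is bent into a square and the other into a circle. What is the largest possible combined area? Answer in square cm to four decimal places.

Let x be the length used for the square. Square side x/4; circle radius (72−x)/(2π).
A(x) = (x/4)² + π·((72−x)/(2π))² = x²/16 + (72−x)²/(4π) for 0 ≤ x ≤ 72. A'(x) = x/8 − (72−x)/(2π) = 0 gives x = 4·72/(π+4) ≈ 40.3271.
A'' > 0, so the interior critical point is a minimum; the maximum is at an endpoint. A(0) = 412.5296 and A(72) = 324.0000, so the largest area is 412.5296.

412.5296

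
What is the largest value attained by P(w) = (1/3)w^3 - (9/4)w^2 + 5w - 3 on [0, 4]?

P'(w) = w^2 - (9/2)w + 5, which vanishes at w = 2 and w = 5/2.
Candidates: P(0) = -3, P(2) = 2/3, P(5/2) = 31/48, P(4) = 7/3.
Hence the absolute maximum is 7/3 at w = 4.

7/3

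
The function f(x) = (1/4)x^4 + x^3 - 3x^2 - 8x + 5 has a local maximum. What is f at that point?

37/4

f'(x) = x^3 + 3x^2 - 6x - 8. Setting f'(x) = 0 gives x ∈ {-4, -1, 2}.
Since f''(x) = 3x^2 + 6x - 6, we get f''(-4) = 18 > 0 ⇒ local minimum; f''(-1) = -9 < 0 ⇒ local maximum; f''(2) = 18 > 0 ⇒ local minimum.
The local maximum is f(-1) = 37/4.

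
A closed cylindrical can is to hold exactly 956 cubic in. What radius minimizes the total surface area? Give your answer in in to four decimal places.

With radius r and height h, πr²h = 956 so h = 956/(πr²), and S(r) = 2πr² + 2πrh = 2πr² + 2·956/r.
S'(r) = 4πr − 2·956/r² = 0 ⇒ r³ = 956/(2π), so r ≈ 5.3386 and h = 2r ≈ 10.6772.
S''(r) = 4π + 4·956/r³ > 0, so this is the minimum; S ≈ 537.2212.

5.3386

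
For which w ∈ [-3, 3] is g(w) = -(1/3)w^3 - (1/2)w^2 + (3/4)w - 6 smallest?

The derivative is -w^2 - w + 3/4, which vanishes at w = -3/2 and w = 1/2.
Candidates: g(-3) = -15/4,  g(-3/2) = -57/8,  g(1/2) = -139/24,  g(3) = -69/4.
So the minimum is g(3) = -69/4.

3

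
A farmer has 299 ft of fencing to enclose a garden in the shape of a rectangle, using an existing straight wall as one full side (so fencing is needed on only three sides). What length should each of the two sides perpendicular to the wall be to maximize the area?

299/4

Let the sides perpendicular to the wall have length x and the parallel side y, so 2x + y = 299 and the area is A = xy = x(299 − 2x).
A'(x) = 299 − 4x = 0 gives x = 299/4, and A''(x) = −4 < 0 confirms a maximum.
Then y = 299 − 2·299/4 = 299/2 and A = 89401/8.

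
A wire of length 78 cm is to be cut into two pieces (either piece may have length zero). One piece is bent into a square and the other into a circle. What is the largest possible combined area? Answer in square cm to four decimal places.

Let x be the length used for the square. Square side x/4; circle radius (78−x)/(2π).
A(x) = (x/4)² + π·((78−x)/(2π))² = x²/16 + (78−x)²/(4π) for 0 ≤ x ≤ 78. A'(x) = x/8 − (78−x)/(2π) = 0 gives x = 4·78/(π+4) ≈ 43.6877.
A'' > 0, so the interior critical point is a minimum; the maximum is at an endpoint. A(0) = 484.1493 and A(78) = 380.2500, so the largest area is 484.1493.

484.1493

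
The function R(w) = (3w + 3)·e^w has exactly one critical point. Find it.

R'(w) = 3·e^w + (3w + 3)·1·e^w = (3w + 6)·e^w. Since e^w > 0, the only critical point is w = -2.
R''(-2) has the same sign as 3 > 0, so this is a local minimum.
R(-2) = (-3)·e^(-2) ≈ -0.4060.

-2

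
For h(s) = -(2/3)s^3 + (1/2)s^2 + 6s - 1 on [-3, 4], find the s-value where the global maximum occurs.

2

The derivative is -2s^2 + s + 6, which vanishes at s = -3/2 and s = 2.
Evaluating at the critical points and endpoints: h(-3) = 7/2, h(-3/2) = -53/8, h(2) = 23/3, h(4) = -35/3.
Hence the absolute maximum is 23/3 at s = 2.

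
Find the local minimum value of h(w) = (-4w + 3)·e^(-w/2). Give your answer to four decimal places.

-2.0227

By the product rule, h'(w) = (2w - 11/2)·e^(-w/2). Since e^(-w/2) > 0, the only critical point is w = 11/4.
h''(11/4) has the same sign as 2 > 0, so this is a local minimum.
h(11/4) = (-8)·e^(-11/8) ≈ -2.0227.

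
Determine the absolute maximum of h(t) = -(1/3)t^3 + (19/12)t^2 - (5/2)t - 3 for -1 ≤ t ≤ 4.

17/12

h'(t) = -t^2 + (19/6)t - 5/2, which vanishes at t = 3/2 and t = 5/3.
Compare values at every candidate in [-1, 4]: h(-1) = 17/12,  h(3/2) = -69/16,  h(5/3) = -1397/324,  h(4) = -9.
Hence the absolute maximum is 17/12 at t = -1.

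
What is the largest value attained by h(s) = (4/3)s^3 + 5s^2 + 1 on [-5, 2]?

h'(s) = 4s^2 + 10s, which vanishes at s = -5/2 and s = 0.
Compare values at every candidate in [-5, 2]: h(-5) = -122/3; h(-5/2) = 137/12; h(0) = 1; h(2) = 95/3.
So the maximum is h(2) = 95/3.

95/3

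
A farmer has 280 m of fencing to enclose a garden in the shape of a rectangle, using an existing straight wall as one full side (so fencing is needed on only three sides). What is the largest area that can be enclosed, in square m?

9800

Let the sides perpendicular to the wall have length x and the parallel side y, so 2x + y = 280 and the area is A = xy = x(280 − 2x).
A'(x) = 280 − 4x = 0 gives x = 70, and A''(x) = −4 < 0 confirms a maximum.
Then y = 280 − 2·70 = 140 and A = 9800.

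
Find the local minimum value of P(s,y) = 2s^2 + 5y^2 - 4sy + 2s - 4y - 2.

∂P/∂s = 4s - 4y + 2 = 0 and ∂P/∂y = -4s + 10y - 4 = 0, so (s, y) = (-1/6, 1/3).
The Hessian has P_{ss} = 4, P_{yy} = 10, P_{sy} = -4, giving D = 24 > 0 with P_{ss} > 0, so the point is a local minimum.
P(-1/6, 1/3) = -17/6.

-17/6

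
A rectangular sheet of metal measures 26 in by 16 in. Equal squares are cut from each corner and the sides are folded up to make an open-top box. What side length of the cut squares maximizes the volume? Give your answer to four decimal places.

3.2141

With cut size x, the volume is V(x) = x(26 − 2x)(16 − 2x) for 0 < x < 8.
V'(x) = 12x^2 − 168x + 416. Setting V'(x) = 0 gives x ≈ 3.2141 (the root in (0, 8)).
V''(x) = 24x − 168 is negative there, so this is the maximum; V ≈ 602.1210.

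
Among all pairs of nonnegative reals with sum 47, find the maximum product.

With x + y = 47, the product is P(x) = x(47 − x).
P'(x) = 47 − 2x = 0 gives x = 47/2; P'' = −2 < 0, so this is the maximum.
P = 47/2·47/2 = 2209/4.

2209/4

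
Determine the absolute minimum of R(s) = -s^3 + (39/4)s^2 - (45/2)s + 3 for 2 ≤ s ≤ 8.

Differentiating, R'(s) = -3s^2 + (39/2)s - 45/2; whose only zero in [2, 8] is s = 5.
Compare values at every candidate in [2, 8]: R(2) = -11; R(5) = 37/4; R(8) = -65.
So the minimum is R(8) = -65.

-65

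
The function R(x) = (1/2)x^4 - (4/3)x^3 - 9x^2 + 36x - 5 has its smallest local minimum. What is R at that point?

-235/2

R'(x) = 2x^3 - 4x^2 - 18x + 36 = 0 at x = -3, 2, 3.
R''(x) = 6x^2 - 8x - 18. R''(-3) = 60 > 0 ⇒ local minimum; R''(2) = -10 < 0 ⇒ local maximum; R''(3) = 12 > 0 ⇒ local minimum.
Thus R has its smallest local minimum at x = -3, with value -235/2.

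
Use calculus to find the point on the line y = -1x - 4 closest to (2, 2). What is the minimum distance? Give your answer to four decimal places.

5.6569

Minimize D(x)^2 = (x - 2)^2 + (-x - 6)^2.
d/dx[D^2] = 2(x - 2) + 2·(-1)·(-x - 6) = 0 ⇒ x = -2.
Then y = -2 and the distance is √(32) ≈ 5.6569.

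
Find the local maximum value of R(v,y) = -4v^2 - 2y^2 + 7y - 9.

-23/8

∂R/∂v = -8v = 0 and ∂R/∂y = -4y + 7 = 0, so (v, y) = (0, 7/4).
The Hessian has R_{vv} = -8, R_{yy} = -4, R_{vy} = 0, giving D = 32 > 0 with R_{vv} < 0, so the point is a local maximum.
R(0, 7/4) = -23/8.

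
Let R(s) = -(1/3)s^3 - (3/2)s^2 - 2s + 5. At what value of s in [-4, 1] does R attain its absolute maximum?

R'(s) = -s^2 - 3s - 2, which vanishes at s = -2 and s = -1.
Evaluating at the critical points and endpoints: R(-4) = 31/3,  R(-2) = 17/3,  R(-1) = 35/6,  R(1) = 7/6.
Hence the absolute maximum is 31/3 at s = -4.

-4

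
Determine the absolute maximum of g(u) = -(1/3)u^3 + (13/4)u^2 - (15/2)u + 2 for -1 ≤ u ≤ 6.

The derivative is -u^2 + (13/2)u - 15/2, which vanishes at u = 3/2 and u = 5.
Candidates: g(-1) = 157/12; g(3/2) = -49/16; g(5) = 49/12; g(6) = 2.
The maximum over the interval is 157/12, attained at u = -1.

157/12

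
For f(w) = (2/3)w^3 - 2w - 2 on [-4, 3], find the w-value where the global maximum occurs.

f'(w) = 2w^2 - 2, which vanishes at w = -1 and w = 1.
Compare values at every candidate in [-4, 3]: f(-4) = -110/3, f(-1) = -2/3, f(1) = -10/3, f(3) = 10.
Hence the absolute maximum is 10 at w = 3.

3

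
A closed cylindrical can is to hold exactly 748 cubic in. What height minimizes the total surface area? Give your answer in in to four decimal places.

With radius r and height h, πr²h = 748 so h = 748/(πr²), and S(r) = 2πr² + 2πrh = 2πr² + 2·748/r.
S'(r) = 4πr − 2·748/r² = 0 ⇒ r³ = 748/(2π), so r ≈ 4.9193 and h = 2r ≈ 9.8387.
S''(r) = 4π + 4·748/r³ > 0, so this is the minimum; S ≈ 456.1583.

9.8387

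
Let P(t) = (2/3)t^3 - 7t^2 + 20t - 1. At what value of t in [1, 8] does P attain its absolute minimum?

5

The derivative is 2t^2 - 14t + 20, which vanishes at t = 2 and t = 5.
Candidates: P(1) = 38/3, P(2) = 49/3, P(5) = 22/3, P(8) = 157/3.
So the minimum is P(5) = 22/3.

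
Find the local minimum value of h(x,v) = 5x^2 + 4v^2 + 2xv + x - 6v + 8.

∂h/∂x = 10x + 2v + 1 = 0 and ∂h/∂v = 2x + 8v - 6 = 0, so (x, v) = (-5/19, 31/38).
The Hessian has h_{xx} = 10, h_{vv} = 8, h_{xv} = 2, giving D = 76 > 0 with h_{xx} > 0, so the point is a local minimum.
h(-5/19, 31/38) = 103/19.

103/19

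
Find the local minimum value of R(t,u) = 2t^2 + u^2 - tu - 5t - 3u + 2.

-44/7

∂R/∂t = 4t - u - 5 = 0 and ∂R/∂u = -t + 2u - 3 = 0, so (t, u) = (13/7, 17/7).
The Hessian has R_{tt} = 4, R_{uu} = 2, R_{tu} = -1, giving D = 7 > 0 with R_{tt} > 0, so the point is a local minimum.
R(13/7, 17/7) = -44/7.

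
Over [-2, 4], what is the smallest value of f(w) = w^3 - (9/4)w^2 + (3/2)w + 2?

The derivative is 3w^2 - (9/2)w + 3/2, which vanishes at w = 1/2 and w = 1.
Candidates: f(-2) = -18; f(1/2) = 37/16; f(1) = 9/4; f(4) = 36.
Hence the absolute minimum is -18 at w = -2.

-18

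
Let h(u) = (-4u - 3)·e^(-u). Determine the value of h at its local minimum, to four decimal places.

-3.1152

Differentiating with the product rule gives h'(u) = (4u - 1)·e^(-u). Since e^(-u) > 0, the only critical point is u = 1/4.
h''(1/4) has the same sign as 4 > 0, so this is a local minimum.
h(1/4) = (-4)·e^(-1/4) ≈ -3.1152.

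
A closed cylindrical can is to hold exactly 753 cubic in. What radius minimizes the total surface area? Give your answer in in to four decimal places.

With radius r and height h, πr²h = 753 so h = 753/(πr²), and S(r) = 2πr² + 2πrh = 2πr² + 2·753/r.
S'(r) = 4πr − 2·753/r² = 0 ⇒ r³ = 753/(2π), so r ≈ 4.9303 and h = 2r ≈ 9.8606.
S''(r) = 4π + 4·753/r³ > 0, so this is the minimum; S ≈ 458.1889.

4.9303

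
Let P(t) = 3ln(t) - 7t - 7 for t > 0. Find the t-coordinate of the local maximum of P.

P'(t) = 3/t − 7 = 0 gives t = 3/7.
P''(t) = -3/t², which is negative for t > 0, so this is a local maximum.
P(3/7) = 3·ln(3/7) - 3 - 7 ≈ -12.5419.

3/7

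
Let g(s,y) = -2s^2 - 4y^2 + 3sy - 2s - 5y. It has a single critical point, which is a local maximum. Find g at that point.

∂g/∂s = -4s + 3y - 2 = 0 and ∂g/∂y = 3s - 8y - 5 = 0, so (s, y) = (-31/23, -26/23).
The Hessian has g_{ss} = -4, g_{yy} = -8, g_{sy} = 3, giving D = 23 > 0 with g_{ss} < 0, so the point is a local maximum.
g(-31/23, -26/23) = 96/23.

96/23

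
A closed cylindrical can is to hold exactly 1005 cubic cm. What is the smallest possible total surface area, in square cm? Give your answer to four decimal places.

555.4248

With radius r and height h, πr²h = 1005 so h = 1005/(πr²), and S(r) = 2πr² + 2πrh = 2πr² + 2·1005/r.
S'(r) = 4πr − 2·1005/r² = 0 ⇒ r³ = 1005/(2π), so r ≈ 5.4283 and h = 2r ≈ 10.8566.
S''(r) = 4π + 4·1005/r³ > 0, so this is the minimum; S ≈ 555.4248.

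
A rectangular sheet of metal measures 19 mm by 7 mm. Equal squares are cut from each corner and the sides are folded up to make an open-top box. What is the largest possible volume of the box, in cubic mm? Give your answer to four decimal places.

96.1185

With cut size x, the volume is V(x) = x(19 − 2x)(7 − 2x) for 0 < x < 3.5.
V'(x) = 12x^2 − 104x + 133. Setting V'(x) = 0 gives x ≈ 1.5594 (the root in (0, 3.5)).
V''(x) = 24x − 104 is negative there, so this is the maximum; V ≈ 96.1185.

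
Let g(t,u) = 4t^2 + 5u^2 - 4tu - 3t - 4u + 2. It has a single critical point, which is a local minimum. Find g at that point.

∂g/∂t = 8t - 4u - 3 = 0 and ∂g/∂u = -4t + 10u - 4 = 0, so (t, u) = (23/32, 11/16).
The Hessian has g_{tt} = 8, g_{uu} = 10, g_{tu} = -4, giving D = 64 > 0 with g_{tt} > 0, so the point is a local minimum.
g(23/32, 11/16) = -29/64.

-29/64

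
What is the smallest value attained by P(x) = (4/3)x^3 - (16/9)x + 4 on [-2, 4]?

P'(x) = 4x^2 - 16/9, which vanishes at x = -2/3 and x = 2/3.
Candidates: P(-2) = -28/9; P(-2/3) = 388/81; P(2/3) = 260/81; P(4) = 740/9.
So the minimum is P(-2) = -28/9.

-28/9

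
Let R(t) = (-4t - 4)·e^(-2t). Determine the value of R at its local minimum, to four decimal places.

Differentiating with the product rule gives R'(t) = (8t + 4)·e^(-2t). Since e^(-2t) > 0, the only critical point is t = -1/2.
R''(-1/2) has the same sign as 8 > 0, so this is a local minimum.
R(-1/2) = (-2)·e^(1) ≈ -5.4366.

-5.4366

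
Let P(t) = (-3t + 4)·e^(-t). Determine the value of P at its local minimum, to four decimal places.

P'(t) = (-3)·e^(-t) + (-3t + 4)·(-1)·e^(-t) = (3t - 7)·e^(-t). Since e^(-t) > 0, the only critical point is t = 7/3.
P''(7/3) has the same sign as 3 > 0, so this is a local minimum.
P(7/3) = (-3)·e^(-7/3) ≈ -0.2909.

-0.2909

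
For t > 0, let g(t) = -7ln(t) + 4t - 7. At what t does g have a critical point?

g'(t) = -7/t + 4 = 0 gives t = 7/4.
g''(t) = 7/t², which is positive for t > 0, so this is a local minimum.
g(7/4) = -7·ln(7/4) + 7 - 7 ≈ -3.9173.

7/4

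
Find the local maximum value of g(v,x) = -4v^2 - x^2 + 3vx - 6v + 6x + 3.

93/7

∂g/∂v = -8v + 3x - 6 = 0 and ∂g/∂x = 3v - 2x + 6 = 0, so (v, x) = (6/7, 30/7).
The Hessian has g_{vv} = -8, g_{xx} = -2, g_{vx} = 3, giving D = 7 > 0 with g_{vv} < 0, so the point is a local maximum.
g(6/7, 30/7) = 93/7.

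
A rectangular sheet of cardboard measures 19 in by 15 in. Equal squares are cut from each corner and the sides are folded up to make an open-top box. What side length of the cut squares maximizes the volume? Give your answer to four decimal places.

With cut size x, the volume is V(x) = x(19 − 2x)(15 − 2x) for 0 < x < 7.5.
V'(x) = 12x^2 − 136x + 285. Setting V'(x) = 0 gives x ≈ 2.7751 (the root in (0, 7.5)).
V''(x) = 24x − 136 is negative there, so this is the maximum; V ≈ 352.7094.

2.7751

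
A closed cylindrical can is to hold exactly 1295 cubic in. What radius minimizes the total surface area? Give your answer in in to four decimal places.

With radius r and height h, πr²h = 1295 so h = 1295/(πr²), and S(r) = 2πr² + 2πrh = 2πr² + 2·1295/r.
S'(r) = 4πr − 2·1295/r² = 0 ⇒ r³ = 1295/(2π), so r ≈ 5.9070 and h = 2r ≈ 11.8139.
S''(r) = 4π + 4·1295/r³ > 0, so this is the minimum; S ≈ 657.6998.

5.9070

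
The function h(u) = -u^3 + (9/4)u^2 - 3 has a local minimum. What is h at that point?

-3

Critical points: h'(u) = -3u^2 + (9/2)u vanishes at u = 0, 3/2.
h''(u) = -6u + 9/2. h''(0) = 9/2 > 0 ⇒ local minimum; h''(3/2) = -9/2 < 0 ⇒ local maximum.
So the local minimum value is h(0) = -3.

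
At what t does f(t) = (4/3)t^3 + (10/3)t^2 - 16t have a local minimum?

4/3

f'(t) = 4t^2 + (20/3)t - 16. Setting f'(t) = 0 gives t ∈ {-3, 4/3}.
Since f''(t) = 8t + 20/3, we get f''(-3) = -52/3 < 0 ⇒ local maximum; f''(4/3) = 52/3 > 0 ⇒ local minimum.
So the local minimum value is f(4/3) = -992/81.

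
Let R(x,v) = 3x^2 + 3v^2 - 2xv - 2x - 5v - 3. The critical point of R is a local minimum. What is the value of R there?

-203/32

∂R/∂x = 6x - 2v - 2 = 0 and ∂R/∂v = -2x + 6v - 5 = 0, so (x, v) = (11/16, 17/16).
The Hessian has R_{xx} = 6, R_{vv} = 6, R_{xv} = -2, giving D = 32 > 0 with R_{xx} > 0, so the point is a local minimum.
R(11/16, 17/16) = -203/32.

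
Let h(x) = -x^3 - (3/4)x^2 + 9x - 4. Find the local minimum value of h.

h'(x) = -3x^2 - (3/2)x + 9 = 0 at x = -2, 3/2.
Since h''(x) = -6x - 3/2, we get h''(-2) = 21/2 > 0 ⇒ local minimum; h''(3/2) = -21/2 < 0 ⇒ local maximum.
The local minimum is h(-2) = -17.

-17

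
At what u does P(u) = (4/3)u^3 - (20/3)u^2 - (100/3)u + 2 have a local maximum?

-5/3

P'(u) = 4u^2 - (40/3)u - 100/3 = 0 at u = -5/3, 5.
Since P''(u) = 8u - 40/3, we get P''(-5/3) = -80/3 < 0 ⇒ local maximum; P''(5) = 80/3 > 0 ⇒ local minimum.
So the local maximum value is P(-5/3) = 2662/81.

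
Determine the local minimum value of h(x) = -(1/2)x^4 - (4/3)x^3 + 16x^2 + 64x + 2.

-178/3

h'(x) = -2x^3 - 4x^2 + 32x + 64. Setting h'(x) = 0 gives x ∈ {-4, -2, 4}.
Second-derivative test with h''(x) = -6x^2 - 8x + 32: h''(-4) = -32 < 0 ⇒ local maximum; h''(-2) = 24 > 0 ⇒ local minimum; h''(4) = -96 < 0 ⇒ local maximum.
Thus h has its local minimum at x = -2, with value -178/3.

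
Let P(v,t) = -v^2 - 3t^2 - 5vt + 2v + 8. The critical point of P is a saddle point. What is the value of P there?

92/13

∂P/∂v = -2v - 5t + 2 = 0 and ∂P/∂t = -5v - 6t = 0, so (v, t) = (-12/13, 10/13).
The Hessian has P_{vv} = -2, P_{tt} = -6, P_{vt} = -5, giving D = -13 < 0, so the point is a saddle point.
P(-12/13, 10/13) = 92/13.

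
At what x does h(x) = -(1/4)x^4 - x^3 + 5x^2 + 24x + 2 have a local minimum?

h'(x) = -x^3 - 3x^2 + 10x + 24. Setting h'(x) = 0 gives x ∈ {-4, -2, 3}.
Second-derivative test with h''(x) = -3x^2 - 6x + 10: h''(-4) = -14 < 0 ⇒ local maximum; h''(-2) = 10 > 0 ⇒ local minimum; h''(3) = -35 < 0 ⇒ local maximum.
So the local minimum value is h(-2) = -22.

-2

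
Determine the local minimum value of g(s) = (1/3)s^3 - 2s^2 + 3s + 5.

5

g'(s) = s^2 - 4s + 3 = 0 at s = 1, 3.
g''(s) = 2s - 4. g''(1) = -2 < 0 ⇒ local maximum; g''(3) = 2 > 0 ⇒ local minimum.
Thus g has its local minimum at s = 3, with value 5.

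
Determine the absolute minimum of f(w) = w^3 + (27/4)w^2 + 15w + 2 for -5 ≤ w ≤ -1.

The derivative is 3w^2 + (27/2)w + 15, which vanishes at w = -5/2 and w = -2.
Candidates: f(-5) = -117/4; f(-5/2) = -143/16; f(-2) = -9; f(-1) = -29/4.
Hence the absolute minimum is -117/4 at w = -5.

-117/4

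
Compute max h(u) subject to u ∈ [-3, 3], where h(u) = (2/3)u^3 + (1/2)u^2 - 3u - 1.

h'(u) = 2u^2 + u - 3, which vanishes at u = -3/2 and u = 1.
Evaluating at the critical points and endpoints: h(-3) = -11/2; h(-3/2) = 19/8; h(1) = -17/6; h(3) = 25/2.
The maximum over the interval is 25/2, attained at u = 3.

25/2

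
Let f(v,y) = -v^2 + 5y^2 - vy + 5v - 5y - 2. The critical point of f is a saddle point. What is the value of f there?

11/7

∂f/∂v = -2v - y + 5 = 0 and ∂f/∂y = -v + 10y - 5 = 0, so (v, y) = (15/7, 5/7).
The Hessian has f_{vv} = -2, f_{yy} = 10, f_{vy} = -1, giving D = -21 < 0, so the point is a saddle point.
f(15/7, 5/7) = 11/7.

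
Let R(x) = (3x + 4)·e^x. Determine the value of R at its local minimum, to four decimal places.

By the product rule, R'(x) = (3x + 7)·e^x. Since e^x > 0, the only critical point is x = -7/3.
R''(-7/3) has the same sign as 3 > 0, so this is a local minimum.
R(-7/3) = (-3)·e^(-7/3) ≈ -0.2909.

-0.2909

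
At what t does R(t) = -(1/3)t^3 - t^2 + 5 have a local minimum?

Critical points: R'(t) = -t^2 - 2t vanishes at t = -2, 0.
Since R''(t) = -2t - 2, we get R''(-2) = 2 > 0 ⇒ local minimum; R''(0) = -2 < 0 ⇒ local maximum.
The local minimum is R(-2) = 11/3.

-2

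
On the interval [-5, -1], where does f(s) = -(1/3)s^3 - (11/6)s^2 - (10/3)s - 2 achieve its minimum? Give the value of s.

f'(s) = -s^2 - (11/3)s - 10/3, which vanishes at s = -2 and s = -5/3.
Candidates: f(-5) = 21/2; f(-2) = 0; f(-5/3) = 1/162; f(-1) = -1/6.
The minimum over the interval is -1/6, attained at s = -1.

-1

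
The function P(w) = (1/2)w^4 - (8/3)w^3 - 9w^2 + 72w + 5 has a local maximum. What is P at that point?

217/2

P'(w) = 2w^3 - 8w^2 - 18w + 72 = 0 at w = -3, 3, 4.
P''(w) = 6w^2 - 16w - 18. P''(-3) = 84 > 0 ⇒ local minimum; P''(3) = -12 < 0 ⇒ local maximum; P''(4) = 14 > 0 ⇒ local minimum.
Thus P has its local maximum at w = 3, with value 217/2.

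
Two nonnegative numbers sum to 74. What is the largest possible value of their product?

1369

With x + y = 74, the product is P(x) = x(74 − x).
P'(x) = 74 − 2x = 0 gives x = 37; P'' = −2 < 0, so this is the maximum.
P = 37·37 = 1369.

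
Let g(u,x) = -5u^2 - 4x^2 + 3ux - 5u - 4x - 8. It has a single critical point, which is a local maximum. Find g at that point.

-328/71

∂g/∂u = -10u + 3x - 5 = 0 and ∂g/∂x = 3u - 8x - 4 = 0, so (u, x) = (-52/71, -55/71).
The Hessian has g_{uu} = -10, g_{xx} = -8, g_{ux} = 3, giving D = 71 > 0 with g_{uu} < 0, so the point is a local maximum.
g(-52/71, -55/71) = -328/71.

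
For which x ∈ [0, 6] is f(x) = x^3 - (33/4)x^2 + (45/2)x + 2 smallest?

0

The derivative is 3x^2 - (33/2)x + 45/2, which vanishes at x = 5/2 and x = 3.
Evaluating at the critical points and endpoints: f(0) = 2,  f(5/2) = 357/16,  f(3) = 89/4,  f(6) = 56.
The minimum over the interval is 2, attained at x = 0.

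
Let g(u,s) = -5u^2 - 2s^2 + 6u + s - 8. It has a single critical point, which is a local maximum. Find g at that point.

∂g/∂u = -10u + 6 = 0 and ∂g/∂s = -4s + 1 = 0, so (u, s) = (3/5, 1/4).
The Hessian has g_{uu} = -10, g_{ss} = -4, g_{us} = 0, giving D = 40 > 0 with g_{uu} < 0, so the point is a local maximum.
g(3/5, 1/4) = -243/40.

-243/40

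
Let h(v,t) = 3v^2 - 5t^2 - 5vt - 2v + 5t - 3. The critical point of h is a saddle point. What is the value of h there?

-50/17

∂h/∂v = 6v - 5t - 2 = 0 and ∂h/∂t = -5v - 10t + 5 = 0, so (v, t) = (9/17, 4/17).
The Hessian has h_{vv} = 6, h_{tt} = -10, h_{vt} = -5, giving D = -85 < 0, so the point is a saddle point.
h(9/17, 4/17) = -50/17.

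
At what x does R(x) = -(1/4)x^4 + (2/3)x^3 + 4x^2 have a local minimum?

R'(x) = -x^3 + 2x^2 + 8x. Setting R'(x) = 0 gives x ∈ {-2, 0, 4}.
Second-derivative test with R''(x) = -3x^2 + 4x + 8: R''(-2) = -12 < 0 ⇒ local maximum; R''(0) = 8 > 0 ⇒ local minimum; R''(4) = -24 < 0 ⇒ local maximum.
The local minimum is R(0) = 0.

0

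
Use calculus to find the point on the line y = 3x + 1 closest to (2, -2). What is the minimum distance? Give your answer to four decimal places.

2.8460

Minimize D(x)^2 = (x - 2)^2 + (3x + 3)^2.
d/dx[D^2] = 2(x - 2) + 2·3·(3x + 3) = 0 ⇒ x = -7/10.
Then y = -11/10 and the distance is √(81/10) ≈ 2.8460.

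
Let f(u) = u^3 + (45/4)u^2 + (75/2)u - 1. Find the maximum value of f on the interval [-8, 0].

Differentiating, f'(u) = 3u^2 + (45/2)u + 75/2; which vanishes at u = -5 and u = -5/2.
Compare values at every candidate in [-8, 0]: f(-8) = -93; f(-5) = -129/4; f(-5/2) = -641/16; f(0) = -1.
So the maximum is f(0) = -1.

-1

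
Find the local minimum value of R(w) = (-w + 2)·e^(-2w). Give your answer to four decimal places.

-0.0034

R'(w) = (-1)·e^(-2w) + (-w + 2)·(-2)·e^(-2w) = (2w - 5)·e^(-2w). Since e^(-2w) > 0, the only critical point is w = 5/2.
R''(5/2) has the same sign as 2 > 0, so this is a local minimum.
R(5/2) = (-1/2)·e^(-5) ≈ -0.0034.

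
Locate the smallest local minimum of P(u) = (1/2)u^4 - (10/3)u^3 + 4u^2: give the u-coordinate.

4

Critical points: P'(u) = 2u^3 - 10u^2 + 8u vanishes at u = 0, 1, 4.
P''(u) = 6u^2 - 20u + 8. P''(0) = 8 > 0 ⇒ local minimum; P''(1) = -6 < 0 ⇒ local maximum; P''(4) = 24 > 0 ⇒ local minimum.
The smallest local minimum is P(4) = -64/3.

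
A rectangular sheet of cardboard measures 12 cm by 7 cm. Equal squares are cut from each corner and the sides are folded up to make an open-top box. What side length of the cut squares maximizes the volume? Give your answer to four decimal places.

With cut size x, the volume is V(x) = x(12 − 2x)(7 − 2x) for 0 < x < 3.5.
V'(x) = 12x^2 − 76x + 84. Setting V'(x) = 0 gives x ≈ 1.4266 (the root in (0, 3.5)).
V''(x) = 24x − 76 is negative there, so this is the maximum; V ≈ 54.1109.

1.4266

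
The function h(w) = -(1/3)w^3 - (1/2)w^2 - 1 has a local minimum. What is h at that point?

-7/6

Critical points: h'(w) = -w^2 - w vanishes at w = -1, 0.
Since h''(w) = -2w - 1, we get h''(-1) = 1 > 0 ⇒ local minimum; h''(0) = -1 < 0 ⇒ local maximum.
So the local minimum value is h(-1) = -7/6.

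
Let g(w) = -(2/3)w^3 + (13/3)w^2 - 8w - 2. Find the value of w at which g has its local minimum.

g'(w) = -2w^2 + (26/3)w - 8. Setting g'(w) = 0 gives w ∈ {4/3, 3}.
Second-derivative test with g''(w) = -4w + 26/3: g''(4/3) = 10/3 > 0 ⇒ local minimum; g''(3) = -10/3 < 0 ⇒ local maximum.
Thus g has its local minimum at w = 4/3, with value -530/81.

4/3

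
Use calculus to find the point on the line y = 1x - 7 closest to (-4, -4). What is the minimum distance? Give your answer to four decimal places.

4.9497

Minimize D(x)^2 = (x + 4)^2 + (x - 3)^2.
d/dx[D^2] = 2(x + 4) + 2·1·(x - 3) = 0 ⇒ x = -1/2.
Then y = -15/2 and the distance is √(49/2) ≈ 4.9497.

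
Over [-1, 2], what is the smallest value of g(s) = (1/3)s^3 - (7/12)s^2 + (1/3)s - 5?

-25/4

The derivative is s^2 - (7/6)s + 1/3, which vanishes at s = 1/2 and s = 2/3.
Evaluating at the critical points and endpoints: g(-1) = -25/4, g(1/2) = -79/16, g(2/3) = -400/81, g(2) = -4.
Hence the absolute minimum is -25/4 at s = -1.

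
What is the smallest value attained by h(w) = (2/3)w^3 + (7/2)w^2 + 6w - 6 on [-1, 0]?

h'(w) = 2w^2 + 7w + 6, which has no zeros in [-1, 0].
Evaluating at the critical points and endpoints: h(-1) = -55/6; h(0) = -6.
The minimum over the interval is -55/6, attained at w = -1.

-55/6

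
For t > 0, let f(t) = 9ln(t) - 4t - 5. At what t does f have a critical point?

f'(t) = 9/t − 4 = 0 gives t = 9/4.
f''(t) = -9/t², which is negative for t > 0, so this is a local maximum.
f(9/4) = 9·ln(9/4) - 9 - 5 ≈ -6.7016.

9/4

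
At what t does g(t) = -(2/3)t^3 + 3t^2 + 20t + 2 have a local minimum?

Critical points: g'(t) = -2t^2 + 6t + 20 vanishes at t = -2, 5.
g''(t) = -4t + 6. g''(-2) = 14 > 0 ⇒ local minimum; g''(5) = -14 < 0 ⇒ local maximum.
So the local minimum value is g(-2) = -62/3.

-2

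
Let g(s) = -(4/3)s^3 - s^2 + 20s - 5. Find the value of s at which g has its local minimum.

g'(s) = -4s^2 - 2s + 20 = 0 at s = -5/2, 2.
Since g''(s) = -8s - 2, we get g''(-5/2) = 18 > 0 ⇒ local minimum; g''(2) = -18 < 0 ⇒ local maximum.
The local minimum is g(-5/2) = -485/12.

-5/2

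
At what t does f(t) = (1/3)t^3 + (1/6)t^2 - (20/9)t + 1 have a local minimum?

4/3

f'(t) = t^2 + (1/3)t - 20/9 = 0 at t = -5/3, 4/3.
Second-derivative test with f''(t) = 2t + 1/3: f''(-5/3) = -3 < 0 ⇒ local maximum; f''(4/3) = 3 > 0 ⇒ local minimum.
So the local minimum value is f(4/3) = -71/81.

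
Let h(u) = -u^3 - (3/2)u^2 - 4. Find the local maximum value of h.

h'(u) = -3u^2 - 3u = 0 at u = -1, 0.
h''(u) = -6u - 3. h''(-1) = 3 > 0 ⇒ local minimum; h''(0) = -3 < 0 ⇒ local maximum.
So the local maximum value is h(0) = -4.

-4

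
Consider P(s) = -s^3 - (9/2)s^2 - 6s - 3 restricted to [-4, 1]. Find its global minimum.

-29/2

P'(s) = -3s^2 - 9s - 6, which vanishes at s = -2 and s = -1.
Candidates: P(-4) = 13; P(-2) = -1; P(-1) = -1/2; P(1) = -29/2.
So the minimum is P(1) = -29/2.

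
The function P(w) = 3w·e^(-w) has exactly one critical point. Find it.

P'(w) = 3·e^(-w) + (3w)·(-1)·e^(-w) = (-3w + 3)·e^(-w). Since e^(-w) > 0, the only critical point is w = 1.
P''(1) has the same sign as -3 < 0, so this is a local maximum.
P(1) = (3)·e^(-1) ≈ 1.1036.

1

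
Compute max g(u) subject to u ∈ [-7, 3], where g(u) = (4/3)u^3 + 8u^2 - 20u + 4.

Differentiating, g'(u) = 4u^2 + 16u - 20; which vanishes at u = -5 and u = 1.
Compare values at every candidate in [-7, 3]: g(-7) = 236/3; g(-5) = 412/3; g(1) = -20/3; g(3) = 52.
The maximum over the interval is 412/3, attained at u = -5.

412/3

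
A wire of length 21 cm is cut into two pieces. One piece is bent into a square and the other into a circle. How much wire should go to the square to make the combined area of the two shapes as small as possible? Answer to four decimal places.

11.7621

Let x be the length used for the square. Square side x/4; circle radius (21−x)/(2π).
A(x) = (x/4)² + π·((21−x)/(2π))² = x²/16 + (21−x)²/(4π) for 0 ≤ x ≤ 21. A'(x) = x/8 − (21−x)/(2π) = 0 gives x = 4·21/(π+4) ≈ 11.7621.
A'' = 1/8 + 1/(2π) > 0, so this gives the minimum combined area; x ≈ 11.7621 cm to the square.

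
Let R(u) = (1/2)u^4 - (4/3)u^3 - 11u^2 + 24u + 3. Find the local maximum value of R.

91/6

R'(u) = 2u^3 - 4u^2 - 22u + 24 = 0 at u = -3, 1, 4.
Second-derivative test with R''(u) = 6u^2 - 8u - 22: R''(-3) = 56 > 0 ⇒ local minimum; R''(1) = -24 < 0 ⇒ local maximum; R''(4) = 42 > 0 ⇒ local minimum.
The local maximum is R(1) = 91/6.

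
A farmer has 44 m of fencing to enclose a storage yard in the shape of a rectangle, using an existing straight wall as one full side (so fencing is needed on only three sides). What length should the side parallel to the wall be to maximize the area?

Let the sides perpendicular to the wall have length x and the parallel side y, so 2x + y = 44 and the area is A = xy = x(44 − 2x).
A'(x) = 44 − 4x = 0 gives x = 11, and A''(x) = −4 < 0 confirms a maximum.
Then y = 44 − 2·11 = 22 and A = 242.

22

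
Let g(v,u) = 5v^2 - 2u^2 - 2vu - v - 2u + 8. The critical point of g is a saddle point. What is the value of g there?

17/2

∂g/∂v = 10v - 2u - 1 = 0 and ∂g/∂u = -2v - 4u - 2 = 0, so (v, u) = (0, -1/2).
The Hessian has g_{vv} = 10, g_{uu} = -4, g_{vu} = -2, giving D = -44 < 0, so the point is a saddle point.
g(0, -1/2) = 17/2.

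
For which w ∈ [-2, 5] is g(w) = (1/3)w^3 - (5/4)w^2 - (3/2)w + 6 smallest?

3

g'(w) = w^2 - (5/2)w - 3/2, which vanishes at w = -1/2 and w = 3.
Compare values at every candidate in [-2, 5]: g(-2) = 4/3, g(-1/2) = 307/48, g(3) = -3/4, g(5) = 107/12.
The minimum over the interval is -3/4, attained at w = 3.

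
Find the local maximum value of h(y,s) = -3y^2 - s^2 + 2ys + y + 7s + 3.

93/4

∂h/∂y = -6y + 2s + 1 = 0 and ∂h/∂s = 2y - 2s + 7 = 0, so (y, s) = (2, 11/2).
The Hessian has h_{yy} = -6, h_{ss} = -2, h_{ys} = 2, giving D = 8 > 0 with h_{yy} < 0, so the point is a local maximum.
h(2, 11/2) = 93/4.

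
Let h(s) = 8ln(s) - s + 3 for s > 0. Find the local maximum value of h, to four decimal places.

11.6355

h'(s) = 8/s − 1 = 0 gives s = 8.
h''(s) = -8/s², which is negative for s > 0, so this is a local maximum.
h(8) = 8·ln(8) - 8 + 3 ≈ 11.6355.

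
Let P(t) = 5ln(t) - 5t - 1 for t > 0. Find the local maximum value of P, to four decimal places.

-6.0000

P'(t) = 5/t − 5 = 0 gives t = 1.
P''(t) = -5/t², which is negative for t > 0, so this is a local maximum.
P(1) = 5·ln(1) - 5 - 1 ≈ -6.0000.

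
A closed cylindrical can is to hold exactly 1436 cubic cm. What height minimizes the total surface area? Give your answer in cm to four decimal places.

With radius r and height h, πr²h = 1436 so h = 1436/(πr²), and S(r) = 2πr² + 2πrh = 2πr² + 2·1436/r.
S'(r) = 4πr − 2·1436/r² = 0 ⇒ r³ = 1436/(2π), so r ≈ 6.1140 and h = 2r ≈ 12.2280.
S''(r) = 4π + 4·1436/r³ > 0, so this is the minimum; S ≈ 704.6133.

12.2280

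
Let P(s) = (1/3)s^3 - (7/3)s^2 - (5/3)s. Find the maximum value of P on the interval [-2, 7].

23/81

Differentiating, P'(s) = s^2 - (14/3)s - 5/3; which vanishes at s = -1/3 and s = 5.
Compare values at every candidate in [-2, 7]: P(-2) = -26/3,  P(-1/3) = 23/81,  P(5) = -25,  P(7) = -35/3.
The maximum over the interval is 23/81, attained at s = -1/3.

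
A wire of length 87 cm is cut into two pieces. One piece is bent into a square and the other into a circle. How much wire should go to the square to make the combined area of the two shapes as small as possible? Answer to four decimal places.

48.7286

Let x be the length used for the square. Square side x/4; circle radius (87−x)/(2π).
A(x) = (x/4)² + π·((87−x)/(2π))² = x²/16 + (87−x)²/(4π) for 0 ≤ x ≤ 87. A'(x) = x/8 − (87−x)/(2π) = 0 gives x = 4·87/(π+4) ≈ 48.7286.
A'' = 1/8 + 1/(2π) > 0, so this gives the minimum combined area; x ≈ 48.7286 cm to the square.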